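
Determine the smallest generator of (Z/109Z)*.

φ(109) = 109 − 1 = 108 = 2^2 · 3^3.
Test candidates g = 2, 3, … against the prime factors q ∈ {2, 3} of φ(109): g is a generator iff g^(108/q) ≢ 1 for every such q.
g = 2: 2^54 ≡ 108; 2^36 ≡ 1 — hits 1, so not a primitive root.
g = 3: 3^54 ≡ 1 — hits 1, so not a primitive root.
g = 4: 4^54 ≡ 1 — hits 1, so not a primitive root.
g = 5: 5^54 ≡ 1 — hits 1, so not a primitive root.
g = 6: 6^54 ≡ 108; 6^36 ≡ 63 — none is 1, so 6 is a primitive root.
Hence the least primitive root of 109 is 6.

6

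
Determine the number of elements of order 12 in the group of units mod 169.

4

φ(169) = φ(13^2) = 13·(13−1) = 156 = 2^2 · 3 · 13.
(Z/169Z)^× is cyclic (|G| = 156); a cyclic group of order m has exactly φ(d) elements of each order d | m, and none otherwise.
12 = 2^2 · 3 divides 156, and φ(12) = 4.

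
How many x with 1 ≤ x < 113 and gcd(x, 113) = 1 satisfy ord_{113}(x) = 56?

φ(113) = 113 − 1 = 112 = 2^4 · 7.
(Z/113Z)^× is cyclic (|G| = 112); a cyclic group of order m has exactly φ(d) elements of each order d | m, and none otherwise.
56 = 2^3 · 7 divides 112, and φ(56) = 24.

24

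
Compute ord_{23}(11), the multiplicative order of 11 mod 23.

22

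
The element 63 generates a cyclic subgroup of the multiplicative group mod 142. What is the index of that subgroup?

1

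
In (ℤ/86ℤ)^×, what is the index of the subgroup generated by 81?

2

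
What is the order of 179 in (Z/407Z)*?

20

By Lagrange's theorem, ord_407(179) divides φ(407) = φ(11·37) = (11−1)·(37−1) = 10·36 = 360 = 2^3 · 3^2 · 5.
Divisors of 360: 1, 2, 3, 4, 5, 6, 8, 9, 10, 12, 15, 18, 20, 24, 30, 36, 40, 45, 60, 72, 90, 120, 180, 360.
Compute 179^d (mod 407) for the divisors d until we hit 1:
179^1 ≡ 179 (mod 407)
179^2 ≡ 295 (mod 407)
179^3 ≡ 302 (mod 407)
179^4 ≡ 334 (mod 407)
179^5 ≡ 364 (mod 407)
179^6 ≡ 36 (mod 407)
179^8 ≡ 38 (mod 407)
179^9 ≡ 290 (mod 407)
179^10 ≡ 221 (mod 407)
179^12 ≡ 75 (mod 407)
179^15 ≡ 265 (mod 407)
179^18 ≡ 258 (mod 407)
179^20 ≡ 1 (mod 407) ✓
So ord_407(179) = 20.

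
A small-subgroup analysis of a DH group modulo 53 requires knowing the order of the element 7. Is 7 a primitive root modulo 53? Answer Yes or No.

φ(53) = 53 − 1 = 52 = 2^2 · 13.
It suffices to check that the order of 7 is not a proper divisor of 52: compute 7^(52/q) for q ∈ {2, 13}.
7^26 ≡ 1 (mod 53)  [q = 2: ≡ 1 ✗]
7^4 ≡ 16 (mod 53)  [q = 13: ≢ 1 ✓]
The check at q = 2 fails, so 7 generates a proper subgroup.

No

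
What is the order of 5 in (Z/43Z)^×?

42

Since 5 ∈ (Z/43Z)^×, its order divides φ(43) = 43 − 1 = 42 = 2 · 3 · 7.
Divisors of 42: 1, 2, 3, 6, 7, 14, 21, 42.
Check 5^d mod 43 for each divisor in increasing order:
5^1 ≡ 5 (mod 43)
5^2 ≡ 25 (mod 43)
5^3 ≡ 39 (mod 43)
5^6 ≡ 16 (mod 43)
5^7 ≡ 37 (mod 43)
5^14 ≡ 36 (mod 43)
5^21 ≡ 42 (mod 43)
5^42 ≡ 1 (mod 43) ✓
So ord_43(5) = 42.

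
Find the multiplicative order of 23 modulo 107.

Since 23 ∈ (Z/107Z)^×, its order divides φ(107) = 107 − 1 = 106 = 2 · 53.
Divisors of 106: 1, 2, 53, 106.
Test each divisor d:
23^1 ≡ 23 (mod 107)
23^2 ≡ 101 (mod 107)
23^53 ≡ 1 (mod 107) ✓
So ord_107(23) = 53.

53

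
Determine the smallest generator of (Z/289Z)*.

3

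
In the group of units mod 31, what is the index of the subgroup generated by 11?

1

Since 11 ∈ (Z/31Z)^×, its order divides φ(31) = 31 − 1 = 30 = 2 · 3 · 5.
Divisors of 30: 1, 2, 3, 5, 6, 10, 15, 30.
Check 11^d mod 31 for each divisor in increasing order:
11^1 ≡ 11 (mod 31)
11^2 ≡ 28 (mod 31)
11^3 ≡ 29 (mod 31)
11^5 ≡ 6 (mod 31)
11^6 ≡ 4 (mod 31)
11^10 ≡ 5 (mod 31)
11^15 ≡ 30 (mod 31)
11^30 ≡ 1 (mod 31) ✓
Thus |⟨11⟩| = ord(11) = 30.
Index = |(Z/31Z)^×| / |⟨11⟩| = 30 / 30 = 1.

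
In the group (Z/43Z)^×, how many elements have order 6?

2

φ(43) = 43 − 1 = 42 = 2 · 3 · 7.
(Z/43Z)^× is cyclic (|G| = 42); a cyclic group of order m has exactly φ(d) elements of each order d | m, and none otherwise.
6 = 2 · 3 divides 42, and φ(6) = 2.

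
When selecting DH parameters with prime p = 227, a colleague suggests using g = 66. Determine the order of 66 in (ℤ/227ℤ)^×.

The order of 66 must divide φ(227) = 227 − 1 = 226 = 2 · 113.
Divisors of 226: 1, 2, 113, 226.
Compute 66^d (mod 227) for the divisors d until we hit 1:
66^1 ≡ 66 (mod 227)
66^2 ≡ 43 (mod 227)
66^113 ≡ 226 (mod 227)
66^226 ≡ 1 (mod 227) ✓
So ord_227(66) = 226.

226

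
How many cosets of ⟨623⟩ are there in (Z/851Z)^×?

The order of 623 must divide φ(851) = φ(23·37) = (23−1)·(37−1) = 22·36 = 792 = 2^3 · 3^2 · 11.
Divisors of 792: 1, 2, 3, 4, 6, 8, 9, 11, 12, 18, 22, 24, 33, 36, 44, 66, 72, 88, 99, 132, 198, 264, 396, 792.
Compute 623^d (mod 851) for the divisors d until we hit 1:
623^1 ≡ 623 (mod 851)
623^2 ≡ 73 (mod 851)
623^3 ≡ 376 (mod 851)
623^4 ≡ 223 (mod 851)
623^6 ≡ 110 (mod 851)
623^8 ≡ 371 (mod 851)
623^9 ≡ 512 (mod 851)
623^11 ≡ 783 (mod 851)
623^12 ≡ 186 (mod 851)
623^18 ≡ 36 (mod 851)
623^22 ≡ 369 (mod 851)
623^24 ≡ 556 (mod 851)
623^33 ≡ 438 (mod 851)
623^36 ≡ 445 (mod 851)
623^44 ≡ 1 (mod 851) ✓
So ord_851(623) = 44, hence |⟨623⟩| = 44.
[(Z/851Z)^× : ⟨623⟩] = 792/44 = 18.

18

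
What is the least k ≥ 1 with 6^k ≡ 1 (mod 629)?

16

ord(6) | φ(629) = φ(17·37) = (17−1)·(37−1) = 16·36 = 576 = 2^6 · 3^2.
Divisors of 576: 1, 2, 3, 4, 6, 8, 9, 12, 16, 18, 24, 32, 36, 48, 64, 72, 96, 144, 192, 288, 576.
Check 6^d mod 629 for each divisor in increasing order:
6^1 ≡ 6 (mod 629)
6^2 ≡ 36 (mod 629)
6^3 ≡ 216 (mod 629)
6^4 ≡ 38 (mod 629)
6^6 ≡ 110 (mod 629)
6^8 ≡ 186 (mod 629)
6^9 ≡ 487 (mod 629)
6^12 ≡ 149 (mod 629)
6^16 ≡ 1 (mod 629) ✓
Hence ord(6) = 16.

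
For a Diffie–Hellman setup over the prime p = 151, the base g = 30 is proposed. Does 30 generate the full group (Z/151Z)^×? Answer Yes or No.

Yes

φ(151) = 151 − 1 = 150 = 2 · 3 · 5^2.
An element g generates (Z/151Z)^× iff g^(150/q) ≢ 1 (mod 151) for each prime q ∈ {2, 3, 5}.
30^75 ≡ 150 (mod 151)  [q = 2: ≢ 1 ✓]
30^50 ≡ 118 (mod 151)  [q = 3: ≢ 1 ✓]
30^30 ≡ 19 (mod 151)  [q = 5: ≢ 1 ✓]
Every test exponent gives a nontrivial residue, hence 30 generates the full group.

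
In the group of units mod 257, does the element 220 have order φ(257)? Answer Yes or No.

Yes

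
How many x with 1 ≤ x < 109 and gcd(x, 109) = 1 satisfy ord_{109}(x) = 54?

φ(109) = 109 − 1 = 108 = 2^2 · 3^3.
In a cyclic group of order 108, there are φ(d) elements of order d for each divisor d of 108, and zero for non-divisors.
54 = 2 · 3^3 divides 108, and φ(54) = 18.

18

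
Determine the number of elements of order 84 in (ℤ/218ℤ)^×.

0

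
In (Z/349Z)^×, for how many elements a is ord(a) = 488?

φ(349) = 349 − 1 = 348 = 2^2 · 3 · 29.
Since (Z/349Z)^× is cyclic of order 348, the number of elements of order d is φ(d) when d | 348 and 0 otherwise.
Since 488 ∤ 348, the count is 0.

0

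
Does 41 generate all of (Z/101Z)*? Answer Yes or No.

No

φ(101) = 101 − 1 = 100 = 2^2 · 5^2.
Test 41^(100/q) mod 101 for each prime factor q of 100:
41^50 ≡ 100 (mod 101)  [q = 2: ≢ 1 ✓]
41^20 ≡ 1 (mod 101)  [q = 5: ≡ 1 ✗]
Since 41^20 ≡ 1, the order of 41 divides 20 < 100, so 41 is not a primitive root.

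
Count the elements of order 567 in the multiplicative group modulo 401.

0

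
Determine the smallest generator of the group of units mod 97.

5

φ(97) = 97 − 1 = 96 = 2^5 · 3.
g is a primitive root iff g^(96/q) ≢ 1 (mod 97) for each prime q ∈ {2, 3}.
g = 2: 2^48 ≡ 1 — hits 1, so not a primitive root.
g = 3: 3^48 ≡ 1 — hits 1, so not a primitive root.
g = 4: 4^48 ≡ 1 — hits 1, so not a primitive root.
g = 5: 5^48 ≡ 96; 5^32 ≡ 35 — none is 1, so 5 is a primitive root.
Hence the least primitive root of 97 is 5.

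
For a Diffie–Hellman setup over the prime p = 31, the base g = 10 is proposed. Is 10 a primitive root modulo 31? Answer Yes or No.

φ(31) = 31 − 1 = 30 = 2 · 3 · 5.
10 is a primitive root mod 31 iff 10^(φ(31)/q) ≢ 1 for every prime q | φ(31), i.e. q ∈ {2, 3, 5}.
10^15 ≡ 1 (mod 31)  [q = 2: ≡ 1 ✗]
10^10 ≡ 5 (mod 31)  [q = 3: ≢ 1 ✓]
10^6 ≡ 2 (mod 31)  [q = 5: ≢ 1 ✓]
10^15 ≡ 1 shows ord(10) | 15, strictly less than φ(31); not a primitive root.

No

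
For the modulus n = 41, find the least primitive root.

6

φ(41) = 41 − 1 = 40 = 2^3 · 5.
Test candidates g = 2, 3, … against the prime factors q ∈ {2, 5} of φ(41): g is a generator iff g^(40/q) ≢ 1 for every such q.
g = 2: 2^20 ≡ 1 — hits 1, so not a primitive root.
g = 3: 3^20 ≡ 40; 3^8 ≡ 1 — hits 1, so not a primitive root.
g = 4: 4^20 ≡ 1 — hits 1, so not a primitive root.
g = 5: 5^20 ≡ 1 — hits 1, so not a primitive root.
g = 6: 6^20 ≡ 40; 6^8 ≡ 10 — none is 1, so 6 is a primitive root.
So 6 is the smallest generator of (Z/41Z)^×.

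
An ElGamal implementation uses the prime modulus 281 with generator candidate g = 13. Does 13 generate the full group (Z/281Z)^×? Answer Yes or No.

φ(281) = 281 − 1 = 280 = 2^3 · 5 · 7.
An element g generates (Z/281Z)^× iff g^(280/q) ≢ 1 (mod 281) for each prime q ∈ {2, 5, 7}.
13^140 ≡ 280 (mod 281)  [q = 2: ≢ 1 ✓]
13^56 ≡ 232 (mod 281)  [q = 5: ≢ 1 ✓]
13^40 ≡ 181 (mod 281)  [q = 7: ≢ 1 ✓]
All checks pass, so 13 has order 280 and is a primitive root modulo 281.

Yes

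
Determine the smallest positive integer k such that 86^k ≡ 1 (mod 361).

Since 86 ∈ (Z/361Z)^×, its order divides φ(361) = φ(19^2) = 19·(19−1) = 342 = 2 · 3^2 · 19.
Divisors of 342: 1, 2, 3, 6, 9, 18, 19, 38, 57, 114, 171, 342.
Test each divisor d:
86^1 ≡ 86
86^2 ≡ 176
86^3 ≡ 335
86^6 ≡ 315
86^9 ≡ 113
86^18 ≡ 134
86^19 ≡ 333
86^38 ≡ 62
86^57 ≡ 69
86^114 ≡ 68
86^171 ≡ 360
86^342 ≡ 1
Hence ord(86) = 342.

342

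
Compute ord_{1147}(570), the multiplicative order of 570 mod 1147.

180

By Lagrange's theorem, ord_1147(570) divides φ(1147) = φ(31·37) = (31−1)·(37−1) = 30·36 = 1080 = 2^3 · 3^3 · 5.
Divisors of 1080: 1, 2, 3, 4, 5, 6, 8, 9, 10, 12, 15, 18, 20, 24, 27, 30, 36, 40, 45, 54, 60, 72, 90, 108, 120, 135, 180, 216, 270, 360, 540, 1080.
Evaluate successive powers at the divisors of 1080:
570^1 ≡ 570
570^2 ≡ 299
570^3 ≡ 674
570^4 ≡ 1082
570^5 ≡ 801
570^6 ≡ 64
570^8 ≡ 784
570^9 ≡ 697
570^10 ≡ 428
570^12 ≡ 655
570^15 ≡ 1022
570^18 ≡ 628
570^20 ≡ 811
570^24 ≡ 47
570^27 ≡ 709
570^30 ≡ 714
570^36 ≡ 963
570^40 ≡ 490
570^45 ≡ 216
570^54 ≡ 295
570^60 ≡ 528
570^72 ≡ 593
570^90 ≡ 776
570^108 ≡ 1000
570^120 ≡ 63
570^135 ≡ 154
570^180 ≡ 1
So ord_1147(570) = 180.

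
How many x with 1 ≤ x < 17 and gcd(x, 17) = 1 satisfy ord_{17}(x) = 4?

φ(17) = 17 − 1 = 16 = 2^4.
In a cyclic group of order 16, there are φ(d) elements of order d for each divisor d of 16, and zero for non-divisors.
4 = 2^2 divides 16, and φ(4) = 2.

2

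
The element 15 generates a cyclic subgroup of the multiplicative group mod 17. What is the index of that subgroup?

2

Since 15 ∈ (Z/17Z)^×, its order divides φ(17) = 17 − 1 = 16 = 2^4.
Divisors of 16: 1, 2, 4, 8, 16.
Evaluate successive powers at the divisors of 16:
15^1 ≡ 15 (mod 17)
15^2 ≡ 4 (mod 17)
15^4 ≡ 16 (mod 17)
15^8 ≡ 1 (mod 17) ✓
Thus |⟨15⟩| = ord(15) = 8.
The index is φ(17) / ord(15) = 16 / 8 = 2.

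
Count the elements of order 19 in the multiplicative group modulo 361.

φ(361) = φ(19^2) = 19·(19−1) = 342 = 2 · 3^2 · 19.
Since (Z/361Z)^× is cyclic of order 342, the number of elements of order d is φ(d) when d | 342 and 0 otherwise.
19 | 342, and φ(19) = 19 − 1 = 18.

18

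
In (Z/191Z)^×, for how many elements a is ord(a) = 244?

0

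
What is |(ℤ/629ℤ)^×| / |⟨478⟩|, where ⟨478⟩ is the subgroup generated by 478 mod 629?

8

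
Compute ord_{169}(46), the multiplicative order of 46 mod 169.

Since 46 ∈ (Z/169Z)^×, its order divides φ(169) = φ(13^2) = 13·(13−1) = 156 = 2^2 · 3 · 13.
Divisors of 156: 1, 2, 3, 4, 6, 12, 13, 26, 39, 52, 78, 156.
Check 46^d mod 169 for each divisor in increasing order:
46^1 ≡ 46
46^2 ≡ 88
46^3 ≡ 161
46^4 ≡ 139
46^6 ≡ 64
46^12 ≡ 40
46^13 ≡ 150
46^26 ≡ 23
46^39 ≡ 70
46^52 ≡ 22
46^78 ≡ 168
46^156 ≡ 1
Hence ord(46) = 156.

156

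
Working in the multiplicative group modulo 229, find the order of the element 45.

Since 45 ∈ (Z/229Z)^×, its order divides φ(229) = 229 − 1 = 228 = 2^2 · 3 · 19.
Divisors of 228: 1, 2, 3, 4, 6, 12, 19, 38, 57, 76, 114, 228.
Test each divisor d:
45^1 ≡ 45
45^2 ≡ 193
45^3 ≡ 212
45^4 ≡ 151
45^6 ≡ 60
45^12 ≡ 165
45^19 ≡ 95
45^38 ≡ 94
45^57 ≡ 228
45^76 ≡ 134
45^114 ≡ 1
So ord_229(45) = 114.

114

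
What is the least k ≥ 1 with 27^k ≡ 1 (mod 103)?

34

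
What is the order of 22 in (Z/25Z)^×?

20

The order of 22 must divide φ(25) = φ(5^2) = 5·(5−1) = 20 = 2^2 · 5.
Divisors of 20: 1, 2, 4, 5, 10, 20.
Test each divisor d:
22^1 ≡ 22 (mod 25)
22^2 ≡ 9 (mod 25)
22^4 ≡ 6 (mod 25)
22^5 ≡ 7 (mod 25)
22^10 ≡ 24 (mod 25)
22^20 ≡ 1 (mod 25) ✓
So ord_25(22) = 20.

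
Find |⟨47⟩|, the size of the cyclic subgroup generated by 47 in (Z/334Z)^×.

Since 47 ∈ (Z/334Z)^×, its order divides φ(334) = φ(2)·φ(167) = 1·166 = 166 = 2 · 83.
Divisors of 166: 1, 2, 83, 166.
Check 47^d mod 334 for each divisor in increasing order:
47^1 ≡ 47
47^2 ≡ 205
47^83 ≡ 1
Therefore the multiplicative order of 47 modulo 334 is 83.

83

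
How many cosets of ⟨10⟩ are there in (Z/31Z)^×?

By Lagrange's theorem, ord_31(10) divides φ(31) = 31 − 1 = 30 = 2 · 3 · 5.
Divisors of 30: 1, 2, 3, 5, 6, 10, 15, 30.
Compute 10^d (mod 31) for the divisors d until we hit 1:
10^1 ≡ 10 (mod 31)
10^2 ≡ 7 (mod 31)
10^3 ≡ 8 (mod 31)
10^5 ≡ 25 (mod 31)
10^6 ≡ 2 (mod 31)
10^10 ≡ 5 (mod 31)
10^15 ≡ 1 (mod 31) ✓
So ord_31(10) = 15, hence |⟨10⟩| = 15.
Index = |(Z/31Z)^×| / |⟨10⟩| = 30 / 15 = 2.

2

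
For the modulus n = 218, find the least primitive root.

φ(218) = φ(2)·φ(109) = 1·108 = 108 = 2^2 · 3^3.
g is a primitive root iff g^(108/q) ≢ 1 (mod 218) for each prime q ∈ {2, 3}.
g = 2: gcd(2, 218) = 2 > 1, not a unit — skip.
g = 3: 3^54 ≡ 1 — hits 1, so not a primitive root.
g = 4: gcd(4, 218) = 2 > 1, not a unit — skip.
g = 5: 5^54 ≡ 1 — hits 1, so not a primitive root.
g = 6: gcd(6, 218) = 2 > 1, not a unit — skip.
g = 7: 7^54 ≡ 1 — hits 1, so not a primitive root.
g = 8: gcd(8, 218) = 2 > 1, not a unit — skip.
g = 9: 9^54 ≡ 1 — hits 1, so not a primitive root.
g = 10: gcd(10, 218) = 2 > 1, not a unit — skip.
g = 11: 11^54 ≡ 217; 11^36 ≡ 45 — none is 1, so 11 is a primitive root.
So 11 is the smallest generator of (Z/218Z)^×.

11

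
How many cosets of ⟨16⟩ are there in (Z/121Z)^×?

2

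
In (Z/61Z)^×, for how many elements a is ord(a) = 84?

0

φ(61) = 61 − 1 = 60 = 2^2 · 3 · 5.
Since (Z/61Z)^× is cyclic of order 60, the number of elements of order d is φ(d) when d | 60 and 0 otherwise.
Since 84 ∤ 60, the count is 0.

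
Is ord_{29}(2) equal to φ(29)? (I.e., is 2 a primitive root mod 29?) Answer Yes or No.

φ(29) = 29 − 1 = 28 = 2^2 · 7.
Test 2^(28/q) mod 29 for each prime factor q of 28:
2^14 ≡ 28 (mod 29)  [q = 2: ≢ 1 ✓]
2^4 ≡ 16 (mod 29)  [q = 7: ≢ 1 ✓]
Every test exponent gives a nontrivial residue, hence 2 generates the full group.

Yes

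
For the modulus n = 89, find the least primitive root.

3

φ(89) = 89 − 1 = 88 = 2^3 · 11.
Test candidates g = 2, 3, … against the prime factors q ∈ {2, 11} of φ(89): g is a generator iff g^(88/q) ≢ 1 for every such q.
g = 2: 2^44 ≡ 1 — hits 1, so not a primitive root.
g = 3: 3^44 ≡ 88; 3^8 ≡ 64 — none is 1, so 3 is a primitive root.
So 3 is the smallest generator of (Z/89Z)^×.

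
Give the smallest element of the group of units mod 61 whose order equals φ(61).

φ(61) = 61 − 1 = 60 = 2^2 · 3 · 5.
Test candidates g = 2, 3, … against the prime factors q ∈ {2, 3, 5} of φ(61): g is a generator iff g^(60/q) ≢ 1 for every such q.
g = 2: 2^30 ≡ 60; 2^20 ≡ 47; 2^12 ≡ 9 — none is 1, so 2 is a primitive root.
Hence the least primitive root of 61 is 2.

2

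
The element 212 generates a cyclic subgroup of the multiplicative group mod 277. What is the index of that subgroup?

The order of 212 must divide φ(277) = 277 − 1 = 276 = 2^2 · 3 · 23.
Divisors of 276: 1, 2, 3, 4, 6, 12, 23, 46, 69, 92, 138, 276.
Check 212^d mod 277 for each divisor in increasing order:
212^1 ≡ 212 (mod 277)
212^2 ≡ 70 (mod 277)
212^3 ≡ 159 (mod 277)
212^4 ≡ 191 (mod 277)
212^6 ≡ 74 (mod 277)
212^12 ≡ 213 (mod 277)
212^23 ≡ 35 (mod 277)
212^46 ≡ 117 (mod 277)
212^69 ≡ 217 (mod 277)
212^92 ≡ 116 (mod 277)
212^138 ≡ 276 (mod 277)
212^276 ≡ 1 (mod 277) ✓
The order of 212 is 276, so the subgroup it generates has 276 elements.
Index = |(Z/277Z)^×| / |⟨212⟩| = 276 / 276 = 1.

1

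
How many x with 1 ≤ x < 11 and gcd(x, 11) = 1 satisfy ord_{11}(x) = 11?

0

φ(11) = 11 − 1 = 10 = 2 · 5.
(Z/11Z)^× is cyclic (|G| = 10); a cyclic group of order m has exactly φ(d) elements of each order d | m, and none otherwise.
Since 11 ∤ 10, the count is 0.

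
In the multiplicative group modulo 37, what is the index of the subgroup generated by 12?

4

ord(12) | φ(37) = 37 − 1 = 36 = 2^2 · 3^2.
Divisors of 36: 1, 2, 3, 4, 6, 9, 12, 18, 36.
Test each divisor d:
12^1 ≡ 12
12^2 ≡ 33
12^3 ≡ 26
12^4 ≡ 16
12^6 ≡ 10
12^9 ≡ 1
So ord_37(12) = 9, hence |⟨12⟩| = 9.
Index = |(Z/37Z)^×| / |⟨12⟩| = 36 / 9 = 4.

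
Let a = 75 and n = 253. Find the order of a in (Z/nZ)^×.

Since 75 ∈ (Z/253Z)^×, its order divides φ(253) = φ(11·23) = (11−1)·(23−1) = 10·22 = 220 = 2^2 · 5 · 11.
Divisors of 220: 1, 2, 4, 5, 10, 11, 20, 22, 44, 55, 110, 220.
Compute 75^d (mod 253) for the divisors d until we hit 1:
75^1 ≡ 75 (mod 253)
75^2 ≡ 59 (mod 253)
75^4 ≡ 192 (mod 253)
75^5 ≡ 232 (mod 253)
75^10 ≡ 188 (mod 253)
75^11 ≡ 185 (mod 253)
75^20 ≡ 177 (mod 253)
75^22 ≡ 70 (mod 253)
75^44 ≡ 93 (mod 253)
75^55 ≡ 1 (mod 253) ✓
Hence ord(75) = 55.

55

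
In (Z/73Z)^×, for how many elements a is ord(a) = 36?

φ(73) = 73 − 1 = 72 = 2^3 · 3^2.
(Z/73Z)^× is cyclic (|G| = 72); a cyclic group of order m has exactly φ(d) elements of each order d | m, and none otherwise.
36 = 2^2 · 3^2 divides 72, and φ(36) = 12.

12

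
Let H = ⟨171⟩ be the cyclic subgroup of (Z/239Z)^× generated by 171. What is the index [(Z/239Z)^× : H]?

1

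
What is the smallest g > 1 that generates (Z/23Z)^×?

φ(23) = 23 − 1 = 22 = 2 · 11.
Test candidates g = 2, 3, … against the prime factors q ∈ {2, 11} of φ(23): g is a generator iff g^(22/q) ≢ 1 for every such q.
g = 2: 2^11 ≡ 1 — hits 1, so not a primitive root.
g = 3: 3^11 ≡ 1 — hits 1, so not a primitive root.
g = 4: 4^11 ≡ 1 — hits 1, so not a primitive root.
g = 5: 5^11 ≡ 22; 5^2 ≡ 2 — none is 1, so 5 is a primitive root.
The smallest primitive root modulo 23 is 5.

5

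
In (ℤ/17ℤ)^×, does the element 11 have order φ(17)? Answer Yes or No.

φ(17) = 17 − 1 = 16 = 2^4.
An element g generates (Z/17Z)^× iff g^(16/q) ≢ 1 (mod 17) for each prime q ∈ {2}.
11^8 ≡ 16 (mod 17)  [q = 2: ≢ 1 ✓]
None equal 1, so ord_17(11) = 16: 11 is a primitive root.

Yes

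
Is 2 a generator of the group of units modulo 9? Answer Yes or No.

φ(9) = φ(3^2) = 3·(3−1) = 6 = 2 · 3.
It suffices to check that the order of 2 is not a proper divisor of 6: compute 2^(6/q) for q ∈ {2, 3}.
2^3 ≡ 8 (mod 9)  [q = 2: ≢ 1 ✓]
2^2 ≡ 4 (mod 9)  [q = 3: ≢ 1 ✓]
Every test exponent gives a nontrivial residue, hence 2 generates the full group.

Yes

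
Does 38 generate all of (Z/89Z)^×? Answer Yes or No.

Yes

φ(89) = 89 − 1 = 88 = 2^3 · 11.
Test 38^(88/q) mod 89 for each prime factor q of 88:
38^44 ≡ 88 (mod 89)  [q = 2: ≢ 1 ✓]
38^8 ≡ 67 (mod 89)  [q = 11: ≢ 1 ✓]
Every test exponent gives a nontrivial residue, hence 38 generates the full group.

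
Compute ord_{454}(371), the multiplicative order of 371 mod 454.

113

Since 371 ∈ (Z/454Z)^×, its order divides φ(454) = φ(2)·φ(227) = 1·226 = 226 = 2 · 113.
Divisors of 226: 1, 2, 113, 226.
Check 371^d mod 454 for each divisor in increasing order:
371^1 ≡ 371
371^2 ≡ 79
371^113 ≡ 1
Therefore the multiplicative order of 371 modulo 454 is 113.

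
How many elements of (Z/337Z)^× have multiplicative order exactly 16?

8

φ(337) = 337 − 1 = 336 = 2^4 · 3 · 7.
Since (Z/337Z)^× is cyclic of order 336, the number of elements of order d is φ(d) when d | 336 and 0 otherwise.
16 = 2^4 divides 336, and φ(16) = 8.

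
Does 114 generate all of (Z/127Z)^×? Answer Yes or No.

Yes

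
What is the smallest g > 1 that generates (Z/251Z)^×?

6

φ(251) = 251 − 1 = 250 = 2 · 5^3.
Test candidates g = 2, 3, … against the prime factors q ∈ {2, 5} of φ(251): g is a generator iff g^(250/q) ≢ 1 for every such q.
g = 2: 2^125 ≡ 250; 2^50 ≡ 1 — hits 1, so not a primitive root.
g = 3: 3^125 ≡ 1 — hits 1, so not a primitive root.
g = 4: 4^125 ≡ 1 — hits 1, so not a primitive root.
g = 5: 5^125 ≡ 1 — hits 1, so not a primitive root.
g = 6: 6^125 ≡ 250; 6^50 ≡ 219 — none is 1, so 6 is a primitive root.
The smallest primitive root modulo 251 is 6.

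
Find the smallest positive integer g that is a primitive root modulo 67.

2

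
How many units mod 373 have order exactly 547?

φ(373) = 373 − 1 = 372 = 2^2 · 3 · 31.
(Z/373Z)^× is cyclic (|G| = 372); a cyclic group of order m has exactly φ(d) elements of each order d | m, and none otherwise.
Here 372 is not a multiple of 547, so there are no elements of order 547.

0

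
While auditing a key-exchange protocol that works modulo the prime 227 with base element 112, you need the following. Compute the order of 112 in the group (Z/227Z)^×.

113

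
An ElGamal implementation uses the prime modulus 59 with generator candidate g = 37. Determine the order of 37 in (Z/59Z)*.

By Lagrange's theorem, ord_59(37) divides φ(59) = 59 − 1 = 58 = 2 · 29.
Divisors of 58: 1, 2, 29, 58.
Check 37^d mod 59 for each divisor in increasing order:
37^1 ≡ 37 (mod 59)
37^2 ≡ 12 (mod 59)
37^29 ≡ 58 (mod 59)
37^58 ≡ 1 (mod 59) ✓
Therefore the multiplicative order of 37 modulo 59 is 58.

58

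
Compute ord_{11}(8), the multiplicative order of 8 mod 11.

10

Since 8 ∈ (Z/11Z)^×, its order divides φ(11) = 11 − 1 = 10 = 2 · 5.
Divisors of 10: 1, 2, 5, 10.
Compute 8^d (mod 11) for the divisors d until we hit 1:
8^1 ≡ 8
8^2 ≡ 9
8^5 ≡ 10
8^10 ≡ 1
So ord_11(8) = 10.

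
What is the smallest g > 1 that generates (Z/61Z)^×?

2

φ(61) = 61 − 1 = 60 = 2^2 · 3 · 5.
Test candidates g = 2, 3, … against the prime factors q ∈ {2, 3, 5} of φ(61): g is a generator iff g^(60/q) ≢ 1 for every such q.
g = 2: 2^30 ≡ 60; 2^20 ≡ 47; 2^12 ≡ 9 — none is 1, so 2 is a primitive root.
The smallest primitive root modulo 61 is 2.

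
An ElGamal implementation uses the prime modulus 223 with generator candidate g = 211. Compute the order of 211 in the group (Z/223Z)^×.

111

ord(211) | φ(223) = 223 − 1 = 222 = 2 · 3 · 37.
Divisors of 222: 1, 2, 3, 6, 37, 74, 111, 222.
Compute 211^d (mod 223) for the divisors d until we hit 1:
211^1 ≡ 211 (mod 223)
211^2 ≡ 144 (mod 223)
211^3 ≡ 56 (mod 223)
211^6 ≡ 14 (mod 223)
211^37 ≡ 39 (mod 223)
211^74 ≡ 183 (mod 223)
211^111 ≡ 1 (mod 223) ✓
Hence ord(211) = 111.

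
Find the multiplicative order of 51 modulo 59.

ord(51) | φ(59) = 59 − 1 = 58 = 2 · 29.
Divisors of 58: 1, 2, 29, 58.
Check 51^d mod 59 for each divisor in increasing order:
51^1 ≡ 51 (mod 59)
51^2 ≡ 5 (mod 59)
51^29 ≡ 1 (mod 59) ✓
So ord_59(51) = 29.

29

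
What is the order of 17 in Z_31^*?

Since 17 ∈ (Z/31Z)^×, its order divides φ(31) = 31 − 1 = 30 = 2 · 3 · 5.
Divisors of 30: 1, 2, 3, 5, 6, 10, 15, 30.
Check 17^d mod 31 for each divisor in increasing order:
17^1 ≡ 17 (mod 31)
17^2 ≡ 10 (mod 31)
17^3 ≡ 15 (mod 31)
17^5 ≡ 26 (mod 31)
17^6 ≡ 8 (mod 31)
17^10 ≡ 25 (mod 31)
17^15 ≡ 30 (mod 31)
17^30 ≡ 1 (mod 31) ✓
So ord_31(17) = 30.

30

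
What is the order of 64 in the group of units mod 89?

11

By Lagrange's theorem, ord_89(64) divides φ(89) = 89 − 1 = 88 = 2^3 · 11.
Divisors of 88: 1, 2, 4, 8, 11, 22, 44, 88.
Evaluate successive powers at the divisors of 88:
64^1 ≡ 64 (mod 89)
64^2 ≡ 2 (mod 89)
64^4 ≡ 4 (mod 89)
64^8 ≡ 16 (mod 89)
64^11 ≡ 1 (mod 89) ✓
So ord_89(64) = 11.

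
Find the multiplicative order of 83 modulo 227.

226

Since 83 ∈ (Z/227Z)^×, its order divides φ(227) = 227 − 1 = 226 = 2 · 113.
Divisors of 226: 1, 2, 113, 226.
Test each divisor d:
83^1 ≡ 83 (mod 227)
83^2 ≡ 79 (mod 227)
83^113 ≡ 226 (mod 227)
83^226 ≡ 1 (mod 227) ✓
Therefore the multiplicative order of 83 modulo 227 is 226.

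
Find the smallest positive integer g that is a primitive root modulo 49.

φ(49) = φ(7^2) = 7·(7−1) = 42 = 2 · 3 · 7.
Test candidates g = 2, 3, … against the prime factors q ∈ {2, 3, 7} of φ(49): g is a generator iff g^(42/q) ≢ 1 for every such q.
g = 2: 2^21 ≡ 1 — hits 1, so not a primitive root.
g = 3: 3^21 ≡ 48; 3^14 ≡ 30; 3^6 ≡ 43 — none is 1, so 3 is a primitive root.
The smallest primitive root modulo 49 is 3.

3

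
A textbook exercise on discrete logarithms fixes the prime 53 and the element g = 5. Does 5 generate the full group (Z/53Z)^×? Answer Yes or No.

Yes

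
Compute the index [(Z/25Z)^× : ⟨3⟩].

1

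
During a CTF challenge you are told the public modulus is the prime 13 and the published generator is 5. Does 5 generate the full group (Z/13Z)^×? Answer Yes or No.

φ(13) = 13 − 1 = 12 = 2^2 · 3.
It suffices to check that the order of 5 is not a proper divisor of 12: compute 5^(12/q) for q ∈ {2, 3}.
5^6 ≡ 12 (mod 13)  [q = 2: ≢ 1 ✓]
5^4 ≡ 1 (mod 13)  [q = 3: ≡ 1 ✗]
The check at q = 3 fails, so 5 generates a proper subgroup.

No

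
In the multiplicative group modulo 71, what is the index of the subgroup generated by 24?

2

Since 24 ∈ (Z/71Z)^×, its order divides φ(71) = 71 − 1 = 70 = 2 · 5 · 7.
Divisors of 70: 1, 2, 5, 7, 10, 14, 35, 70.
Evaluate successive powers at the divisors of 70:
24^1 ≡ 24 (mod 71)
24^2 ≡ 8 (mod 71)
24^5 ≡ 45 (mod 71)
24^7 ≡ 5 (mod 71)
24^10 ≡ 37 (mod 71)
24^14 ≡ 25 (mod 71)
24^35 ≡ 1 (mod 71) ✓
Thus |⟨24⟩| = ord(24) = 35.
Index = |(Z/71Z)^×| / |⟨24⟩| = 70 / 35 = 2.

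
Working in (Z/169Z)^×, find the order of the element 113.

Since 113 ∈ (Z/169Z)^×, its order divides φ(169) = φ(13^2) = 13·(13−1) = 156 = 2^2 · 3 · 13.
Divisors of 156: 1, 2, 3, 4, 6, 12, 13, 26, 39, 52, 78, 156.
Check 113^d mod 169 for each divisor in increasing order:
113^1 ≡ 113 (mod 169)
113^2 ≡ 94 (mod 169)
113^3 ≡ 144 (mod 169)
113^4 ≡ 48 (mod 169)
113^6 ≡ 118 (mod 169)
113^12 ≡ 66 (mod 169)
113^13 ≡ 22 (mod 169)
113^26 ≡ 146 (mod 169)
113^39 ≡ 1 (mod 169) ✓
The smallest such exponent is 39, so the order of 113 is 39.

39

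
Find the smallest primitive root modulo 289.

3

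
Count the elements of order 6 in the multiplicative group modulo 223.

2

φ(223) = 223 − 1 = 222 = 2 · 3 · 37.
Since (Z/223Z)^× is cyclic of order 222, the number of elements of order d is φ(d) when d | 222 and 0 otherwise.
6 = 2 · 3 divides 222, and φ(6) = 2.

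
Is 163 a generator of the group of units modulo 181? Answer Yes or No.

φ(181) = 181 − 1 = 180 = 2^2 · 3^2 · 5.
Test 163^(180/q) mod 181 for each prime factor q of 180:
163^90 ≡ 180 (mod 181)  [q = 2: ≢ 1 ✓]
163^60 ≡ 132 (mod 181)  [q = 3: ≢ 1 ✓]
163^36 ≡ 125 (mod 181)  [q = 5: ≢ 1 ✓]
Every test exponent gives a nontrivial residue, hence 163 generates the full group.

Yes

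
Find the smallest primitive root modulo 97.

φ(97) = 97 − 1 = 96 = 2^5 · 3.
g is a primitive root iff g^(96/q) ≢ 1 (mod 97) for each prime q ∈ {2, 3}.
g = 2: 2^48 ≡ 1 — hits 1, so not a primitive root.
g = 3: 3^48 ≡ 1 — hits 1, so not a primitive root.
g = 4: 4^48 ≡ 1 — hits 1, so not a primitive root.
g = 5: 5^48 ≡ 96; 5^32 ≡ 35 — none is 1, so 5 is a primitive root.
So 5 is the smallest generator of (Z/97Z)^×.

5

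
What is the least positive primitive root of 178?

φ(178) = φ(2)·φ(89) = 1·88 = 88 = 2^3 · 11.
Test candidates g = 2, 3, … against the prime factors q ∈ {2, 11} of φ(178): g is a generator iff g^(88/q) ≢ 1 for every such q.
g = 2: gcd(2, 178) = 2 > 1, not a unit — skip.
g = 3: 3^44 ≡ 177; 3^8 ≡ 153 — none is 1, so 3 is a primitive root.
Hence the least primitive root of 178 is 3.

3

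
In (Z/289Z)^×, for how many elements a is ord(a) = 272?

128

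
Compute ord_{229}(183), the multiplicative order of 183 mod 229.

The order of 183 must divide φ(229) = 229 − 1 = 228 = 2^2 · 3 · 19.
Divisors of 228: 1, 2, 3, 4, 6, 12, 19, 38, 57, 76, 114, 228.
Test each divisor d:
183^1 ≡ 183
183^2 ≡ 55
183^3 ≡ 218
183^4 ≡ 48
183^6 ≡ 121
183^12 ≡ 214
183^19 ≡ 134
183^38 ≡ 94
183^57 ≡ 1
Therefore the multiplicative order of 183 modulo 229 is 57.

57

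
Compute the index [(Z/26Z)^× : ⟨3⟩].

4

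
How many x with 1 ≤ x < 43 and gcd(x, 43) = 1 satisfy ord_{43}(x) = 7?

6

φ(43) = 43 − 1 = 42 = 2 · 3 · 7.
In a cyclic group of order 42, there are φ(d) elements of order d for each divisor d of 42, and zero for non-divisors.
7 | 42, and φ(7) = 7 − 1 = 6.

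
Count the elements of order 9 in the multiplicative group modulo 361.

φ(361) = φ(19^2) = 19·(19−1) = 342 = 2 · 3^2 · 19.
In a cyclic group of order 342, there are φ(d) elements of order d for each divisor d of 342, and zero for non-divisors.
9 = 3^2 divides 342, and φ(9) = 6.

6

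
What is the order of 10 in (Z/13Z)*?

6

Since 10 ∈ (Z/13Z)^×, its order divides φ(13) = 13 − 1 = 12 = 2^2 · 3.
Divisors of 12: 1, 2, 3, 4, 6, 12.
Compute 10^d (mod 13) for the divisors d until we hit 1:
10^1 ≡ 10 (mod 13)
10^2 ≡ 9 (mod 13)
10^3 ≡ 12 (mod 13)
10^4 ≡ 3 (mod 13)
10^6 ≡ 1 (mod 13) ✓
The smallest such exponent is 6, so the order of 10 is 6.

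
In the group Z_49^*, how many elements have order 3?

2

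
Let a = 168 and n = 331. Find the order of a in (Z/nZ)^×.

66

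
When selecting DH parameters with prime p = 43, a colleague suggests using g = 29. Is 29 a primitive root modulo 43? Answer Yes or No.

Yes

φ(43) = 43 − 1 = 42 = 2 · 3 · 7.
Test 29^(42/q) mod 43 for each prime factor q of 42:
29^21 ≡ 42 (mod 43)  [q = 2: ≢ 1 ✓]
29^14 ≡ 6 (mod 43)  [q = 3: ≢ 1 ✓]
29^6 ≡ 21 (mod 43)  [q = 7: ≢ 1 ✓]
None equal 1, so ord_43(29) = 42: 29 is a primitive root.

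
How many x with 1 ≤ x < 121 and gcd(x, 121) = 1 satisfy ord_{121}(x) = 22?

10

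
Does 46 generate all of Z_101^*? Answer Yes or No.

Yes

φ(101) = 101 − 1 = 100 = 2^2 · 5^2.
An element g generates (Z/101Z)^× iff g^(100/q) ≢ 1 (mod 101) for each prime q ∈ {2, 5}.
46^50 ≡ 100 (mod 101)  [q = 2: ≢ 1 ✓]
46^20 ≡ 36 (mod 101)  [q = 5: ≢ 1 ✓]
Every test exponent gives a nontrivial residue, hence 46 generates the full group.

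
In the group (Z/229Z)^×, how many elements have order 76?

36

φ(229) = 229 − 1 = 228 = 2^2 · 3 · 19.
(Z/229Z)^× is cyclic (|G| = 228); a cyclic group of order m has exactly φ(d) elements of each order d | m, and none otherwise.
76 = 2^2 · 19 divides 228, and φ(76) = 36.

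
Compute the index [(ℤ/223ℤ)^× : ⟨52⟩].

ord(52) | φ(223) = 223 − 1 = 222 = 2 · 3 · 37.
Divisors of 222: 1, 2, 3, 6, 37, 74, 111, 222.
Evaluate successive powers at the divisors of 222:
52^1 ≡ 52 (mod 223)
52^2 ≡ 28 (mod 223)
52^3 ≡ 118 (mod 223)
52^6 ≡ 98 (mod 223)
52^37 ≡ 222 (mod 223)
52^74 ≡ 1 (mod 223) ✓
Thus |⟨52⟩| = ord(52) = 74.
Index = |(Z/223Z)^×| / |⟨52⟩| = 222 / 74 = 3.

3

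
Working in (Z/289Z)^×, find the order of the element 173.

Since 173 ∈ (Z/289Z)^×, its order divides φ(289) = φ(17^2) = 17·(17−1) = 272 = 2^4 · 17.
Divisors of 272: 1, 2, 4, 8, 16, 17, 34, 68, 136, 272.
Check 173^d mod 289 for each divisor in increasing order:
173^1 ≡ 173 (mod 289)
173^2 ≡ 162 (mod 289)
173^4 ≡ 234 (mod 289)
173^8 ≡ 135 (mod 289)
173^16 ≡ 18 (mod 289)
173^17 ≡ 224 (mod 289)
173^34 ≡ 179 (mod 289)
173^68 ≡ 251 (mod 289)
173^136 ≡ 288 (mod 289)
173^272 ≡ 1 (mod 289) ✓
The smallest such exponent is 272, so the order of 173 is 272.

272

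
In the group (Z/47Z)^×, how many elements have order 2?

1

φ(47) = 47 − 1 = 46 = 2 · 23.
Since (Z/47Z)^× is cyclic of order 46, the number of elements of order d is φ(d) when d | 46 and 0 otherwise.
2 | 46, and φ(2) = 2 − 1 = 1.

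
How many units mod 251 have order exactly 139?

0

φ(251) = 251 − 1 = 250 = 2 · 5^3.
(Z/251Z)^× is cyclic (|G| = 250); a cyclic group of order m has exactly φ(d) elements of each order d | m, and none otherwise.
139 does not divide 250, so no element of (Z/251Z)^× has order 139.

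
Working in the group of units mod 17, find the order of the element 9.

8

The order of 9 must divide φ(17) = 17 − 1 = 16 = 2^4.
Divisors of 16: 1, 2, 4, 8, 16.
Test each divisor d:
9^1 ≡ 9
9^2 ≡ 13
9^4 ≡ 16
9^8 ≡ 1
So ord_17(9) = 8.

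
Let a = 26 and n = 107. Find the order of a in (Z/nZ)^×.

ord(26) | φ(107) = 107 − 1 = 106 = 2 · 53.
Divisors of 106: 1, 2, 53, 106.
Test each divisor d:
26^1 ≡ 26 (mod 107)
26^2 ≡ 34 (mod 107)
26^53 ≡ 106 (mod 107)
26^106 ≡ 1 (mod 107) ✓
Therefore the multiplicative order of 26 modulo 107 is 106.

106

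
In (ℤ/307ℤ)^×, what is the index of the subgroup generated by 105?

By Lagrange's theorem, ord_307(105) divides φ(307) = 307 − 1 = 306 = 2 · 3^2 · 17.
Divisors of 306: 1, 2, 3, 6, 9, 17, 18, 34, 51, 102, 153, 306.
Compute 105^d (mod 307) for the divisors d until we hit 1:
105^1 ≡ 105
105^2 ≡ 280
105^3 ≡ 235
105^6 ≡ 272
105^9 ≡ 64
105^17 ≡ 1
The order of 105 is 17, so the subgroup it generates has 17 elements.
Index = |(Z/307Z)^×| / |⟨105⟩| = 306 / 17 = 18.

18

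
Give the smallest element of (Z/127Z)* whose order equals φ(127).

φ(127) = 127 − 1 = 126 = 2 · 3^2 · 7.
g is a primitive root iff g^(126/q) ≢ 1 (mod 127) for each prime q ∈ {2, 3, 7}.
g = 2: 2^63 ≡ 1 — hits 1, so not a primitive root.
g = 3: 3^63 ≡ 126; 3^42 ≡ 107; 3^18 ≡ 4 — none is 1, so 3 is a primitive root.
Hence the least primitive root of 127 is 3.

3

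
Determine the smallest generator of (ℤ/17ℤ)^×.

3

φ(17) = 17 − 1 = 16 = 2^4.
Test candidates g = 2, 3, … against the prime factors q ∈ {2} of φ(17): g is a generator iff g^(16/q) ≢ 1 for every such q.
g = 2: 2^8 ≡ 1 — hits 1, so not a primitive root.
g = 3: 3^8 ≡ 16 — none is 1, so 3 is a primitive root.
The smallest primitive root modulo 17 is 3.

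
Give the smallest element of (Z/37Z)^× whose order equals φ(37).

2

φ(37) = 37 − 1 = 36 = 2^2 · 3^2.
Test candidates g = 2, 3, … against the prime factors q ∈ {2, 3} of φ(37): g is a generator iff g^(36/q) ≢ 1 for every such q.
g = 2: 2^18 ≡ 36; 2^12 ≡ 26 — none is 1, so 2 is a primitive root.
So 2 is the smallest generator of (Z/37Z)^×.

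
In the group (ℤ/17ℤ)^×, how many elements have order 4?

2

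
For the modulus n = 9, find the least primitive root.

2

φ(9) = φ(3^2) = 3·(3−1) = 6 = 2 · 3.
g is a primitive root iff g^(6/q) ≢ 1 (mod 9) for each prime q ∈ {2, 3}.
g = 2: 2^3 ≡ 8; 2^2 ≡ 4 — none is 1, so 2 is a primitive root.
The smallest primitive root modulo 9 is 2.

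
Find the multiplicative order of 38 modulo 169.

26

By Lagrange's theorem, ord_169(38) divides φ(169) = φ(13^2) = 13·(13−1) = 156 = 2^2 · 3 · 13.
Divisors of 156: 1, 2, 3, 4, 6, 12, 13, 26, 39, 52, 78, 156.
Compute 38^d (mod 169) for the divisors d until we hit 1:
38^1 ≡ 38 (mod 169)
38^2 ≡ 92 (mod 169)
38^3 ≡ 116 (mod 169)
38^4 ≡ 14 (mod 169)
38^6 ≡ 105 (mod 169)
38^12 ≡ 40 (mod 169)
38^13 ≡ 168 (mod 169)
38^26 ≡ 1 (mod 169) ✓
Therefore the multiplicative order of 38 modulo 169 is 26.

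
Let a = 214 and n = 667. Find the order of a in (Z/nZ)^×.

Since 214 ∈ (Z/667Z)^×, its order divides φ(667) = φ(23·29) = (23−1)·(29−1) = 22·28 = 616 = 2^3 · 7 · 11.
Divisors of 616: 1, 2, 4, 7, 8, 11, 14, 22, 28, 44, 56, 77, 88, 154, 308, 616.
Compute 214^d (mod 667) for the divisors d until we hit 1:
214^1 ≡ 214
214^2 ≡ 440
214^4 ≡ 170
214^7 ≡ 534
214^8 ≡ 219
214^11 ≡ 68
214^14 ≡ 347
214^22 ≡ 622
214^28 ≡ 349
214^44 ≡ 24
214^56 ≡ 407
214^77 ≡ 597
214^88 ≡ 576
214^154 ≡ 231
214^308 ≡ 1
Therefore the multiplicative order of 214 modulo 667 is 308.

308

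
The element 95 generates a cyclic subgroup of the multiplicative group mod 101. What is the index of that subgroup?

The order of 95 must divide φ(101) = 101 − 1 = 100 = 2^2 · 5^2.
Divisors of 100: 1, 2, 4, 5, 10, 20, 25, 50, 100.
Check 95^d mod 101 for each divisor in increasing order:
95^1 ≡ 95 (mod 101)
95^2 ≡ 36 (mod 101)
95^4 ≡ 84 (mod 101)
95^5 ≡ 1 (mod 101) ✓
So ord_101(95) = 5, hence |⟨95⟩| = 5.
Index = |(Z/101Z)^×| / |⟨95⟩| = 100 / 5 = 20.

20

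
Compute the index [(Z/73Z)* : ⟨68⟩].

1

By Lagrange's theorem, ord_73(68) divides φ(73) = 73 − 1 = 72 = 2^3 · 3^2.
Divisors of 72: 1, 2, 3, 4, 6, 8, 9, 12, 18, 24, 36, 72.
Check 68^d mod 73 for each divisor in increasing order:
68^1 ≡ 68 (mod 73)
68^2 ≡ 25 (mod 73)
68^3 ≡ 21 (mod 73)
68^4 ≡ 41 (mod 73)
68^6 ≡ 3 (mod 73)
68^8 ≡ 2 (mod 73)
68^9 ≡ 63 (mod 73)
68^12 ≡ 9 (mod 73)
68^18 ≡ 27 (mod 73)
68^24 ≡ 8 (mod 73)
68^36 ≡ 72 (mod 73)
68^72 ≡ 1 (mod 73) ✓
So ord_73(68) = 72, hence |⟨68⟩| = 72.
Index = |(Z/73Z)^×| / |⟨68⟩| = 72 / 72 = 1.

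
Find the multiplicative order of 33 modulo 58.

By Lagrange's theorem, ord_58(33) divides φ(58) = φ(2)·φ(29) = 1·28 = 28 = 2^2 · 7.
Divisors of 28: 1, 2, 4, 7, 14, 28.
Evaluate successive powers at the divisors of 28:
33^1 ≡ 33 (mod 58)
33^2 ≡ 45 (mod 58)
33^4 ≡ 53 (mod 58)
33^7 ≡ 57 (mod 58)
33^14 ≡ 1 (mod 58) ✓
The smallest such exponent is 14, so the order of 33 is 14.

14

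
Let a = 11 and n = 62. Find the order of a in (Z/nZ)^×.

Since 11 ∈ (Z/62Z)^×, its order divides φ(62) = φ(2)·φ(31) = 1·30 = 30 = 2 · 3 · 5.
Divisors of 30: 1, 2, 3, 5, 6, 10, 15, 30.
Compute 11^d (mod 62) for the divisors d until we hit 1:
11^1 ≡ 11 (mod 62)
11^2 ≡ 59 (mod 62)
11^3 ≡ 29 (mod 62)
11^5 ≡ 37 (mod 62)
11^6 ≡ 35 (mod 62)
11^10 ≡ 5 (mod 62)
11^15 ≡ 61 (mod 62)
11^30 ≡ 1 (mod 62) ✓
The smallest such exponent is 30, so the order of 11 is 30.

30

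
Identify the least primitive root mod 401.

3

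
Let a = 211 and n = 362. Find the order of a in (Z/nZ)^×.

ord(211) | φ(362) = φ(2)·φ(181) = 1·180 = 180 = 2^2 · 3^2 · 5.
Divisors of 180: 1, 2, 3, 4, 5, 6, 9, 10, 12, 15, 18, 20, 30, 36, 45, 60, 90, 180.
Compute 211^d (mod 362) for the divisors d until we hit 1:
211^1 ≡ 211 (mod 362)
211^2 ≡ 357 (mod 362)
211^3 ≡ 31 (mod 362)
211^4 ≡ 25 (mod 362)
211^5 ≡ 207 (mod 362)
211^6 ≡ 237 (mod 362)
211^9 ≡ 107 (mod 362)
211^10 ≡ 133 (mod 362)
211^12 ≡ 59 (mod 362)
211^15 ≡ 19 (mod 362)
211^18 ≡ 227 (mod 362)
211^20 ≡ 313 (mod 362)
211^30 ≡ 361 (mod 362)
211^36 ≡ 125 (mod 362)
211^45 ≡ 343 (mod 362)
211^60 ≡ 1 (mod 362) ✓
Therefore the multiplicative order of 211 modulo 362 is 60.

60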